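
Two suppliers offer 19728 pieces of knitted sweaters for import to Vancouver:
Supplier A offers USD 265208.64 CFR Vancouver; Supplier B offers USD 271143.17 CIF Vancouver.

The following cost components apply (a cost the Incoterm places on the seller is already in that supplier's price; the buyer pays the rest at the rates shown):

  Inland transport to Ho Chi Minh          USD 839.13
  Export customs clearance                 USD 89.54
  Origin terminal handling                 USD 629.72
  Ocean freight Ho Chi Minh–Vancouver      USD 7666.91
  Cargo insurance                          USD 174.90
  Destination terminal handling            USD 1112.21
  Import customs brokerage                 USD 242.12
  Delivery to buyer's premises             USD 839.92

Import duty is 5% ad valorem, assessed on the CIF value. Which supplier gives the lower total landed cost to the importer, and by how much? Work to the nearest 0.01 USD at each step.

Supplier A is cheaper by USD 6047.61

Supplier A (CFR):
CIF value = CFR price + insurance = 265208.64 + 174.90 = 265383.54
Import duty = 265383.54 × 5% = 13269.18
Buyer bears (A): 174.90 + 1112.21 + 242.12 + 839.92 = 2369.15
Landed cost (A) = invoice 265208.64 + 2369.15 + duty 13269.18 = 280846.97
Supplier B (CIF):
The CIF price already equals the CIF value: 271143.17
Import duty = 271143.17 × 5% = 13557.16
Buyer bears (B): 1112.21 + 242.12 + 839.92 = 2194.25
Landed cost (B) = invoice 271143.17 + 2194.25 + duty 13557.16 = 286894.58
Difference = |280846.97 − 286894.58| = 6047.61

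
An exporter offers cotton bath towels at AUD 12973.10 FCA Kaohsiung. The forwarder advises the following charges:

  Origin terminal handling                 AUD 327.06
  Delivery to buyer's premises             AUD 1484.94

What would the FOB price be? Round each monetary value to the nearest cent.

Not relevant to the conversion: delivery — on the buyer under both terms; not part of either seller's price.
From FCA to FOB, the seller additionally bears: origin terminal.
FOB price = 12973.10 + 327.06 = 13300.16

FOB price: AUD 13300.16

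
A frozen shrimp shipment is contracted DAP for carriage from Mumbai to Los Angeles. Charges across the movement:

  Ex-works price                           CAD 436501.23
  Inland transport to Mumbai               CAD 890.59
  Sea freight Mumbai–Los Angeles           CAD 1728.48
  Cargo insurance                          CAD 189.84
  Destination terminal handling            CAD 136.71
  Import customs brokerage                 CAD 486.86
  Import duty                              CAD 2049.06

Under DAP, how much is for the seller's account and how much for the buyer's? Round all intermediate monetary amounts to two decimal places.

DAP: the seller bears all costs to the named destination except import duty and clearance.
Seller's account: goods 436501.23 + inland to port 890.59 + freight 1728.48 + insurance 189.84 + destination terminal 136.71 = 439446.85
Buyer's account: brokerage 486.86 + duty 2049.06 = 2535.92

Seller: CAD 439446.85; buyer: CAD 2535.92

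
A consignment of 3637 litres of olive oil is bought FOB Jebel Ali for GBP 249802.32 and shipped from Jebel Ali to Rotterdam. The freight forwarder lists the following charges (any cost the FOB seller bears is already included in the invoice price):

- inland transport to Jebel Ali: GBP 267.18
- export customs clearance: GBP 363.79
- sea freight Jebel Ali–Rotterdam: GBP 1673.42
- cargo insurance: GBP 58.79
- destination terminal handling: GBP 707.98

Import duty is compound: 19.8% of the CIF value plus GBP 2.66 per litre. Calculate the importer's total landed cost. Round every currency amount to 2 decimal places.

Total landed cost: GBP 311720.77

FOB: the seller bears costs until goods are on board at the origin port; the buyer bears freight, insurance and all costs thereafter.
Already in the invoice (seller's account under FOB): inland to port, export clearance — exclude.
CIF value = FOB price + freight + insurance = 249802.32 + 1673.42 + 58.79 = 251534.53
Ad valorem component: 251534.53 × 19.8% = 49803.84
Specific component: 3637 × 2.66 = 9674.42
Import duty = 49803.84 + 9674.42 = 59478.26
Buyer bears: freight 1673.42 + insurance 58.79 + destination terminal 707.98 + duty 59478.26 = 61918.45
Landed cost = invoice 249802.32 + 61918.45 = 311720.77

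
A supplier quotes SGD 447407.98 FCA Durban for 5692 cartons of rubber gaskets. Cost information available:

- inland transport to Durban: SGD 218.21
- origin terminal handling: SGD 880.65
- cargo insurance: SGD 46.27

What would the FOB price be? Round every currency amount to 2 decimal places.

Not relevant to the conversion: inland to port — on the seller under both FCA and FOB; already in the FCA price and stays in the FOB price. insurance — on the buyer under both terms; not part of either seller's price.
From FCA to FOB, the seller additionally bears: origin terminal.
FOB price = 447407.98 + 880.65 = 448288.63

FOB price: SGD 448288.63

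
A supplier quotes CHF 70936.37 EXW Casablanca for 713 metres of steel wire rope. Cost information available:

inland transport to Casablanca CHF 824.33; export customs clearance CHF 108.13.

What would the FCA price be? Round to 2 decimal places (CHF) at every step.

From EXW to FCA, the seller additionally bears: inland to port, export clearance.
FCA price = 70936.37 + 824.33 + 108.13 = 71868.83

FCA price: CHF 71868.83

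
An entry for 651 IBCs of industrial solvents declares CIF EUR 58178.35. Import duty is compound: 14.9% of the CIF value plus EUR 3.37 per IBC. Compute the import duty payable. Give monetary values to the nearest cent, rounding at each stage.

Ad valorem component: 58178.35 × 14.9% = 8668.57
Specific component: 651 × 3.37 = 2193.87
Import duty = 8668.57 + 2193.87 = 10862.44

Import duty: EUR 10862.44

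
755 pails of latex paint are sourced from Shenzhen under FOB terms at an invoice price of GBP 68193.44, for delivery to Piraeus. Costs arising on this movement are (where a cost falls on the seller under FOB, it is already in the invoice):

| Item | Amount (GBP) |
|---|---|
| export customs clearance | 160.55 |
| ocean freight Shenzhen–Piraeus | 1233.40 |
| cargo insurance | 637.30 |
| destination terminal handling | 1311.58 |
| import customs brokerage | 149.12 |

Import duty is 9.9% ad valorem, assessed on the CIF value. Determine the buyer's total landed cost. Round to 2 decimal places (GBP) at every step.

FOB: the seller bears costs until goods are on board at the origin port; the buyer bears freight, insurance and all costs thereafter.
Already in the invoice (seller's account under FOB): export clearance — exclude.
CIF value = FOB price + freight + insurance = 68193.44 + 1233.40 + 637.30 = 70064.14
Import duty = 70064.14 × 9.9% = 6936.35
Buyer bears: freight 1233.40 + insurance 637.30 + destination terminal 1311.58 + brokerage 149.12 + duty 6936.35 = 10267.75
Landed cost = invoice 68193.44 + 10267.75 = 78461.19

Total landed cost: GBP 78461.19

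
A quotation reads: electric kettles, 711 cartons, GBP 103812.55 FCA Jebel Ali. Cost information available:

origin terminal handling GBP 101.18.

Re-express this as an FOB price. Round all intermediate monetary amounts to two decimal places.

From FCA to FOB, the seller additionally bears: origin terminal.
FOB price = 103812.55 + 101.18 = 103913.73

FOB price: GBP 103913.73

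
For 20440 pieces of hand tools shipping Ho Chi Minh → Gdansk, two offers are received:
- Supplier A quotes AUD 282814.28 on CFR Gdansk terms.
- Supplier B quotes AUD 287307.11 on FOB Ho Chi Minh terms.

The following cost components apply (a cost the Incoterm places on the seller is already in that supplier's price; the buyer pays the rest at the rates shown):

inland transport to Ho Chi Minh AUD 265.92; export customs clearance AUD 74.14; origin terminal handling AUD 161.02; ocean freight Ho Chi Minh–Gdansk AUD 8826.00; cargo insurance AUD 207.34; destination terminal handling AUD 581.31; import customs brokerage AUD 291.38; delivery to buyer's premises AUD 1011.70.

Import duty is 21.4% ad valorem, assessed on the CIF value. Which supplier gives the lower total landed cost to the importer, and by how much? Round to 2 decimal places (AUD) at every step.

Supplier A (CFR):
CIF value = CFR price + insurance = 282814.28 + 207.34 = 283021.62
Import duty = 283021.62 × 21.4% = 60566.63
Buyer bears (A): 207.34 + 581.31 + 291.38 + 1011.70 = 2091.73
Landed cost (A) = invoice 282814.28 + 2091.73 + duty 60566.63 = 345472.64
Supplier B (FOB):
CIF value = FOB price + freight + insurance = 287307.11 + 8826.00 + 207.34 = 296340.45
Import duty = 296340.45 × 21.4% = 63416.86
Buyer bears (B): 8826.00 + 207.34 + 581.31 + 291.38 + 1011.70 = 10917.73
Landed cost (B) = invoice 287307.11 + 10917.73 + duty 63416.86 = 361641.70
Difference = |345472.64 − 361641.70| = 16169.06

Supplier A is cheaper by AUD 16169.06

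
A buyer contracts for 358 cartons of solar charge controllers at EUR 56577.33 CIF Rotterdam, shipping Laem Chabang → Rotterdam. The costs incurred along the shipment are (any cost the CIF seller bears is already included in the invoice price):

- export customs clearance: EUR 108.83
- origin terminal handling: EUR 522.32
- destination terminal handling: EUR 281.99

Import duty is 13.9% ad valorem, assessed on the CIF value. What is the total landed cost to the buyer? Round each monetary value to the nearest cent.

Total landed cost: EUR 64723.57

CIF: the seller pays costs through ocean freight and marine insurance to the destination port.
Already in the invoice (seller's account under CIF): export clearance, origin terminal — exclude.
The CIF price already equals the CIF value: 56577.33
Import duty = 56577.33 × 13.9% = 7864.25
Buyer bears: destination terminal 281.99 + duty 7864.25 = 8146.24
Landed cost = invoice 56577.33 + 8146.24 = 64723.57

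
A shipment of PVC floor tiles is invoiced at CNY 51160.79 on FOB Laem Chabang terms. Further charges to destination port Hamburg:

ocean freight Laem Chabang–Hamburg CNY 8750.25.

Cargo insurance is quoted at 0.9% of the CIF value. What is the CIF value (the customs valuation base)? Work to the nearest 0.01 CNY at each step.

Let C be the CIF value. C = FOB price + freight + 0.9% × C
C − 0.9% × C = 51160.79 + 8750.25
0.991 × C = 59911.04
C = 59911.04 / 0.991 = 60455.14
Insurance premium = 0.9% × 60455.14 = 544.10

CIF value: CNY 60455.14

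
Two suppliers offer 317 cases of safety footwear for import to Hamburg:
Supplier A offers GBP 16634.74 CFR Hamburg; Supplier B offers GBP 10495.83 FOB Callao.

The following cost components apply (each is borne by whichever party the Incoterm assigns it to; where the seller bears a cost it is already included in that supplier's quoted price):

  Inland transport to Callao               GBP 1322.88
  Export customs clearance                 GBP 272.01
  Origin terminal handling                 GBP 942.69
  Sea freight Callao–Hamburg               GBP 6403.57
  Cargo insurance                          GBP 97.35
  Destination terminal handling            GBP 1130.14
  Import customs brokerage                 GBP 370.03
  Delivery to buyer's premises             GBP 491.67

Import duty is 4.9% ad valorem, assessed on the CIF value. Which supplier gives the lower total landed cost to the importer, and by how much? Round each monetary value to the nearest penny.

Supplier A (CFR):
CIF value = CFR price + insurance = 16634.74 + 97.35 = 16732.09
Import duty = 16732.09 × 4.9% = 819.87
Buyer bears (A): 97.35 + 1130.14 + 370.03 + 491.67 = 2089.19
Landed cost (A) = invoice 16634.74 + 2089.19 + duty 819.87 = 19543.80
Supplier B (FOB):
CIF value = FOB price + freight + insurance = 10495.83 + 6403.57 + 97.35 = 16996.75
Import duty = 16996.75 × 4.9% = 832.84
Buyer bears (B): 6403.57 + 97.35 + 1130.14 + 370.03 + 491.67 = 8492.76
Landed cost (B) = invoice 10495.83 + 8492.76 + duty 832.84 = 19821.43
Difference = |19543.80 − 19821.43| = 277.63

Supplier A is cheaper by GBP 277.63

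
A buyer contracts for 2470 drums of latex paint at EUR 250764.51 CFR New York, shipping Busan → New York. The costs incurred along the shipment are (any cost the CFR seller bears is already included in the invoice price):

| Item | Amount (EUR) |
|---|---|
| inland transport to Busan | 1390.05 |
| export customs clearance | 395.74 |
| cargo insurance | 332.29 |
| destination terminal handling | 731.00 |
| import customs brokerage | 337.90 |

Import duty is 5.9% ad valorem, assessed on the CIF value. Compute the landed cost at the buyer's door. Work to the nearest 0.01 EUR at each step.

Total landed cost: EUR 266980.41

CFR: the seller pays costs through ocean freight to the destination port, but not insurance.
Already in the invoice (seller's account under CFR): inland to port, export clearance — exclude.
CIF value = CFR price + insurance = 250764.51 + 332.29 = 251096.80
Import duty = 251096.80 × 5.9% = 14814.71
Buyer bears: insurance 332.29 + destination terminal 731.00 + brokerage 337.90 + duty 14814.71 = 16215.90
Landed cost = invoice 250764.51 + 16215.90 = 266980.41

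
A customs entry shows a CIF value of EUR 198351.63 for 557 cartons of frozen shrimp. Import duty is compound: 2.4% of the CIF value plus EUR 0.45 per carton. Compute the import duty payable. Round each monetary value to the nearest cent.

Import duty: EUR 5011.09

Ad valorem component: 198351.63 × 2.4% = 4760.44
Specific component: 557 × 0.45 = 250.65
Import duty = 4760.44 + 250.65 = 5011.09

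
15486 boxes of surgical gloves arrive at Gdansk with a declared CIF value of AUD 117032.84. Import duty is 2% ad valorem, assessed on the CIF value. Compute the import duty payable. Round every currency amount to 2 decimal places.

Import duty = 117032.84 × 2% = 2340.66

Import duty: AUD 2340.66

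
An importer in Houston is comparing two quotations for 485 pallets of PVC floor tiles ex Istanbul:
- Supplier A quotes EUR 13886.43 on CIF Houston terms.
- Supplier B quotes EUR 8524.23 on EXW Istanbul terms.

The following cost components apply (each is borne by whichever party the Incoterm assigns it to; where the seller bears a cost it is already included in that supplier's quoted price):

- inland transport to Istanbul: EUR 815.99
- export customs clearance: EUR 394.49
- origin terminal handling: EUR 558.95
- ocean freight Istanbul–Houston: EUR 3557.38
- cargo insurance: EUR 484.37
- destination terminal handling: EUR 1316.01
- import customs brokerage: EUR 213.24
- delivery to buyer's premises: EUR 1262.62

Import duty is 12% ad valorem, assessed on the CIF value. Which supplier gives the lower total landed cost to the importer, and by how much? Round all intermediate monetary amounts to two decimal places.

Supplier A is cheaper by EUR 502.86

Supplier A (CIF):
The CIF price already equals the CIF value: 13886.43
Import duty = 13886.43 × 12% = 1666.37
Buyer bears (A): 1316.01 + 213.24 + 1262.62 = 2791.87
Landed cost (A) = invoice 13886.43 + 2791.87 + duty 1666.37 = 18344.67
Supplier B (EXW):
CIF value = EXW price + inland to port + export clearance + origin terminal + freight + insurance = 8524.23 + 815.99 + 394.49 + 558.95 + 3557.38 + 484.37 = 14335.41
Import duty = 14335.41 × 12% = 1720.25
Buyer bears (B): 815.99 + 394.49 + 558.95 + 3557.38 + 484.37 + 1316.01 + 213.24 + 1262.62 = 8603.05
Landed cost (B) = invoice 8524.23 + 8603.05 + duty 1720.25 = 18847.53
Difference = |18344.67 − 18847.53| = 502.86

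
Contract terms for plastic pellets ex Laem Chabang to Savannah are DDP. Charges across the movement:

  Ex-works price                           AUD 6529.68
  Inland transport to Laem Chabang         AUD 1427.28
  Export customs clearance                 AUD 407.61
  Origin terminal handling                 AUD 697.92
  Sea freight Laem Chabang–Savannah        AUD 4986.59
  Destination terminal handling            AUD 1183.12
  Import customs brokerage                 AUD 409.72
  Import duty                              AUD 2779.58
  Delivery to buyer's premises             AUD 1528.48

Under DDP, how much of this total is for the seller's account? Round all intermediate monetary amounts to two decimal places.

DDP: the seller bears all costs including import duty.
Seller's account: goods 6529.68 + inland to port 1427.28 + export clearance 407.61 + origin terminal 697.92 + freight 4986.59 + destination terminal 1183.12 + brokerage 409.72 + duty 2779.58 + delivery 1528.48 = 19949.98
Buyer's account: 0.00

Seller's account: AUD 19949.98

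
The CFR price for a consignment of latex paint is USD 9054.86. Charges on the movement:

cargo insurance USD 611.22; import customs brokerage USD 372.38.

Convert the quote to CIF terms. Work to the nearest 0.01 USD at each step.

Not relevant to the conversion: brokerage — on the buyer under both terms; not part of either seller's price.
From CFR to CIF, the seller additionally bears: insurance.
CIF price = 9054.86 + 611.22 = 9666.08

CIF price: USD 9666.08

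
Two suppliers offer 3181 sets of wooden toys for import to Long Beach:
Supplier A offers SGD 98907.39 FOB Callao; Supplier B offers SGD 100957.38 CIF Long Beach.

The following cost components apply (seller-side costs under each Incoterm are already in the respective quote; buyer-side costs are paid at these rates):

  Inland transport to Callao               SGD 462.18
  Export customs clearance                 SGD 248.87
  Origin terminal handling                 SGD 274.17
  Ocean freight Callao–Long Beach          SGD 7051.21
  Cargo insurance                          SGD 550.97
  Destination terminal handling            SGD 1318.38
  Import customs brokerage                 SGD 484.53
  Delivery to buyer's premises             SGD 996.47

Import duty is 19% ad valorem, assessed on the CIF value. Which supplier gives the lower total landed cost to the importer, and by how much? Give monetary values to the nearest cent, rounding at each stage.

Supplier A (FOB):
CIF value = FOB price + freight + insurance = 98907.39 + 7051.21 + 550.97 = 106509.57
Import duty = 106509.57 × 19% = 20236.82
Buyer bears (A): 7051.21 + 550.97 + 1318.38 + 484.53 + 996.47 = 10401.56
Landed cost (A) = invoice 98907.39 + 10401.56 + duty 20236.82 = 129545.77
Supplier B (CIF):
The CIF price already equals the CIF value: 100957.38
Import duty = 100957.38 × 19% = 19181.90
Buyer bears (B): 1318.38 + 484.53 + 996.47 = 2799.38
Landed cost (B) = invoice 100957.38 + 2799.38 + duty 19181.90 = 122938.66
Difference = |129545.77 − 122938.66| = 6607.11

Supplier B is cheaper by SGD 6607.11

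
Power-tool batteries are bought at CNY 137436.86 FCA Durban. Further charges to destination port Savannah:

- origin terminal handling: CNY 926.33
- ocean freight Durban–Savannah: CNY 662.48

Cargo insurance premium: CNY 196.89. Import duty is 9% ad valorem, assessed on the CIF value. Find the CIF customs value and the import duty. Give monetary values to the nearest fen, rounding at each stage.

CIF = FCA price + pre-shipment costs + freight + insurance
CIF = 137436.86 + 926.33 + 662.48 + 196.89 = 139222.56
Import duty = 139222.56 × 9% = 12530.03

CIF value: CNY 139222.56; import duty: CNY 12530.03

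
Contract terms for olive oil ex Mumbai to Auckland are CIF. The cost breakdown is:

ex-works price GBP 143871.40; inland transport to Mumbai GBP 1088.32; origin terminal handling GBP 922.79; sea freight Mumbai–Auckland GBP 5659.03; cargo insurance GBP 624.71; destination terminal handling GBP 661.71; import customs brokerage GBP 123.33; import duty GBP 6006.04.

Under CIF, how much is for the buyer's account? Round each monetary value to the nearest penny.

CIF: the seller pays costs through ocean freight and marine insurance to the destination port.
Seller's account: goods 143871.40 + inland to port 1088.32 + origin terminal 922.79 + freight 5659.03 + insurance 624.71 = 152166.25
Buyer's account: destination terminal 661.71 + brokerage 123.33 + duty 6006.04 = 6791.08

Buyer's account: GBP 6791.08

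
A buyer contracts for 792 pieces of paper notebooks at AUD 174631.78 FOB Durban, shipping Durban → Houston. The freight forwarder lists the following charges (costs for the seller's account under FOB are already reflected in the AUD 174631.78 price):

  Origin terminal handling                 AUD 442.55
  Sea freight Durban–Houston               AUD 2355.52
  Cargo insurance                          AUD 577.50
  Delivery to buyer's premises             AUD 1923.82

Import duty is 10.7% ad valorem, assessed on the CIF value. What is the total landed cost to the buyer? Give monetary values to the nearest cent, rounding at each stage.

Total landed cost: AUD 198488.05

FOB: the seller bears costs until goods are on board at the origin port; the buyer bears freight, insurance and all costs thereafter.
Already in the invoice (seller's account under FOB): origin terminal — exclude.
CIF value = FOB price + freight + insurance = 174631.78 + 2355.52 + 577.50 = 177564.80
Import duty = 177564.80 × 10.7% = 18999.43
Buyer bears: freight 2355.52 + insurance 577.50 + delivery 1923.82 + duty 18999.43 = 23856.27
Landed cost = invoice 174631.78 + 23856.27 = 198488.05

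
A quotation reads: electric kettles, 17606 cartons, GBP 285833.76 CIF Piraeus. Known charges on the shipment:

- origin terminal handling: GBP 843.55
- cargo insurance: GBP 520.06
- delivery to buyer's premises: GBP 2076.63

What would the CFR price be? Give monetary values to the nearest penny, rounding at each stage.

CFR price: GBP 285313.70

Not relevant to the conversion: origin terminal — on the seller under both CIF and CFR; already in the CIF price and stays in the CFR price. delivery — on the buyer under both terms; not part of either seller's price.
From CIF to CFR, the seller no longer bears: insurance.
CFR price = 285833.76 − 520.06 = 285313.70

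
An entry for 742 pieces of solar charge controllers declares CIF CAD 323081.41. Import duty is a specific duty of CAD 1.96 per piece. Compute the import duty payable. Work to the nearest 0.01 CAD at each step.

Import duty = 742 × 1.96 = 1454.32

Import duty: CAD 1454.32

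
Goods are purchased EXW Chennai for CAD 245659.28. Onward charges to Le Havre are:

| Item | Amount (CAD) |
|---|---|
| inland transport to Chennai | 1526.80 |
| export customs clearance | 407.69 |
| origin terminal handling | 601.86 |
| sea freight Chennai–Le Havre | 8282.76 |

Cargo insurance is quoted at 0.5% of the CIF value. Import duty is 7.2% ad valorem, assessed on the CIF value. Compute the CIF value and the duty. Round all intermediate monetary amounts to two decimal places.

Let C be the CIF value. C = EXW price + pre-shipment costs + freight + 0.5% × C
C − 0.5% × C = 245659.28 + 1526.80 + 407.69 + 601.86 + 8282.76
0.995 × C = 256478.39
C = 256478.39 / 0.995 = 257767.23
Insurance premium = 0.5% × 257767.23 = 1288.84
Import duty = 257767.23 × 7.2% = 18559.24

CIF value: CAD 257767.23; import duty: CAD 18559.24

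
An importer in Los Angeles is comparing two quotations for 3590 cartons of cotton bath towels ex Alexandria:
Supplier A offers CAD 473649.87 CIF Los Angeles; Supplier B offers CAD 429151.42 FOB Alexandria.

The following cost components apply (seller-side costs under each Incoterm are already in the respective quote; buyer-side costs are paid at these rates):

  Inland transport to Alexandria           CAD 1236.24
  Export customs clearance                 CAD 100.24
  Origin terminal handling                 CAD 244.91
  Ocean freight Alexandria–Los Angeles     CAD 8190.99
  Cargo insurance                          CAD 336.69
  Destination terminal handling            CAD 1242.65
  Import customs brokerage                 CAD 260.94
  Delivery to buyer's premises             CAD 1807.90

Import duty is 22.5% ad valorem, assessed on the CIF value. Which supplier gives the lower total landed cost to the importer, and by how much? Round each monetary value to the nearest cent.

Supplier A (CIF):
The CIF price already equals the CIF value: 473649.87
Import duty = 473649.87 × 22.5% = 106571.22
Buyer bears (A): 1242.65 + 260.94 + 1807.90 = 3311.49
Landed cost (A) = invoice 473649.87 + 3311.49 + duty 106571.22 = 583532.58
Supplier B (FOB):
CIF value = FOB price + freight + insurance = 429151.42 + 8190.99 + 336.69 = 437679.10
Import duty = 437679.10 × 22.5% = 98477.80
Buyer bears (B): 8190.99 + 336.69 + 1242.65 + 260.94 + 1807.90 = 11839.17
Landed cost (B) = invoice 429151.42 + 11839.17 + duty 98477.80 = 539468.39
Difference = |583532.58 − 539468.39| = 44064.19

Supplier B is cheaper by CAD 44064.19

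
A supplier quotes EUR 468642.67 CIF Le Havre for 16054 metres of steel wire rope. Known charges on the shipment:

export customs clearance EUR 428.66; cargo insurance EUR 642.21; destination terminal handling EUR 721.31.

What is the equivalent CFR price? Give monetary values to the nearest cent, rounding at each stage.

Not relevant to the conversion: export clearance — on the seller under both CIF and CFR; already in the CIF price and stays in the CFR price. destination terminal — on the buyer under both terms; not part of either seller's price.
From CIF to CFR, the seller no longer bears: insurance.
CFR price = 468642.67 − 642.21 = 468000.46

CFR price: EUR 468000.46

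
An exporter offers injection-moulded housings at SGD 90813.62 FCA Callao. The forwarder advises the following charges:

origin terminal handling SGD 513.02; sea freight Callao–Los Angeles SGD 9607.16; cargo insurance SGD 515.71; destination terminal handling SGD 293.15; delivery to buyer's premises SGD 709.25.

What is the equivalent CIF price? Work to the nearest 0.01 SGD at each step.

Not relevant to the conversion: delivery, destination terminal — on the buyer under both terms; not part of either seller's price.
From FCA to CIF, the seller additionally bears: origin terminal, freight, insurance.
CIF price = 90813.62 + 513.02 + 9607.16 + 515.71 = 101449.51

CIF price: SGD 101449.51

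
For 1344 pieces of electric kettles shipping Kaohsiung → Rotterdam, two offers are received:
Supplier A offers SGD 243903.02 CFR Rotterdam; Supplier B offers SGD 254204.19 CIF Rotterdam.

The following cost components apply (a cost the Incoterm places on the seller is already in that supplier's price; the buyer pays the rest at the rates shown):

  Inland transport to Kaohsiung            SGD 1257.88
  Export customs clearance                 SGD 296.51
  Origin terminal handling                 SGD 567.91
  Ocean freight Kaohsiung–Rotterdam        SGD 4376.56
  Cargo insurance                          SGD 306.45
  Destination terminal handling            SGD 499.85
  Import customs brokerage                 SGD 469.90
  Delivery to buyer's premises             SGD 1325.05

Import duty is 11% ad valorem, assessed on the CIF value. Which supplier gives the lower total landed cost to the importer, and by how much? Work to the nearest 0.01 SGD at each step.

Supplier A is cheaper by SGD 11094.14

Supplier A (CFR):
CIF value = CFR price + insurance = 243903.02 + 306.45 = 244209.47
Import duty = 244209.47 × 11% = 26863.04
Buyer bears (A): 306.45 + 499.85 + 469.90 + 1325.05 = 2601.25
Landed cost (A) = invoice 243903.02 + 2601.25 + duty 26863.04 = 273367.31
Supplier B (CIF):
The CIF price already equals the CIF value: 254204.19
Import duty = 254204.19 × 11% = 27962.46
Buyer bears (B): 499.85 + 469.90 + 1325.05 = 2294.80
Landed cost (B) = invoice 254204.19 + 2294.80 + duty 27962.46 = 284461.45
Difference = |273367.31 − 284461.45| = 11094.14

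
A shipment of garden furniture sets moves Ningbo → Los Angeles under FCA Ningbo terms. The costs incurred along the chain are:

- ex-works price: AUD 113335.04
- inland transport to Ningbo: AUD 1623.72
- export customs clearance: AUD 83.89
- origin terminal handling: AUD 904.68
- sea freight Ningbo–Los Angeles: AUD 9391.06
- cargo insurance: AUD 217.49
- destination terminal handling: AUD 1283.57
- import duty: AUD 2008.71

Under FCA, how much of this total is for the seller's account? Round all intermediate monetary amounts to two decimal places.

Seller's account: AUD 115042.65

FCA: the seller delivers export-cleared goods to the carrier; the buyer bears costs from that point.
Seller's account: goods 113335.04 + inland to port 1623.72 + export clearance 83.89 = 115042.65
Buyer's account: origin terminal 904.68 + freight 9391.06 + insurance 217.49 + destination terminal 1283.57 + duty 2008.71 = 13805.51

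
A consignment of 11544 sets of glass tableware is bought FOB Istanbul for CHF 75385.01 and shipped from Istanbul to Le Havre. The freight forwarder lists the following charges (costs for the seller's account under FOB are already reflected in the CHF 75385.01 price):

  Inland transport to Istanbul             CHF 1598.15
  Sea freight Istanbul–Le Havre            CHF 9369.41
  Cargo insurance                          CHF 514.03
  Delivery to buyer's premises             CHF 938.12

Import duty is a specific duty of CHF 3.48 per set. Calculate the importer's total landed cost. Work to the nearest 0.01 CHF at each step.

FOB: the seller bears costs until goods are on board at the origin port; the buyer bears freight, insurance and all costs thereafter.
Already in the invoice (seller's account under FOB): inland to port — exclude.
CIF value = FOB price + freight + insurance = 75385.01 + 9369.41 + 514.03 = 85268.45
Import duty = 11544 × 3.48 = 40173.12
Buyer bears: freight 9369.41 + insurance 514.03 + delivery 938.12 + duty 40173.12 = 50994.68
Landed cost = invoice 75385.01 + 50994.68 = 126379.69

Total landed cost: CHF 126379.69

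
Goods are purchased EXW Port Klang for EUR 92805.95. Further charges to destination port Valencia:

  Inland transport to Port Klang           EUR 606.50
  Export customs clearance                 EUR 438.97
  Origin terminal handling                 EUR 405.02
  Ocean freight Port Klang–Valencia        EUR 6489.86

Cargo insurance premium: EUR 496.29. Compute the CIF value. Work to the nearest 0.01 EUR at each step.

CIF = EXW price + pre-shipment costs + freight + insurance
CIF = 92805.95 + 606.50 + 438.97 + 405.02 + 6489.86 + 496.29 = 101242.59

CIF value: EUR 101242.59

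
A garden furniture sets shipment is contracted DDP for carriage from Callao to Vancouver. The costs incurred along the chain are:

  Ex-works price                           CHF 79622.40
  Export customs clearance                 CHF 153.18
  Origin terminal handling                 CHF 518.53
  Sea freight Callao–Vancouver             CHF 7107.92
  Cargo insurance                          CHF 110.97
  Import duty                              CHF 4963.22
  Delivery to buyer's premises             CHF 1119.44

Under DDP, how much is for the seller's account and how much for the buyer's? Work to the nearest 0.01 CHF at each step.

DDP: the seller bears all costs including import duty.
Seller's account: goods 79622.40 + export clearance 153.18 + origin terminal 518.53 + freight 7107.92 + insurance 110.97 + duty 4963.22 + delivery 1119.44 = 93595.66
Buyer's account: 0.00

Seller: CHF 93595.66; buyer: CHF 0.00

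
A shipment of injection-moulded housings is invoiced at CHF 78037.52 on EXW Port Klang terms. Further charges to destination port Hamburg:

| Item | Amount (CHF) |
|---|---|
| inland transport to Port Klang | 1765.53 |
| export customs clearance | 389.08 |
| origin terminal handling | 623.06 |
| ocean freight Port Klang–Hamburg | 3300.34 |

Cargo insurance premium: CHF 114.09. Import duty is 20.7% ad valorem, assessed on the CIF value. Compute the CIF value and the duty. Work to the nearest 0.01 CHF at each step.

CIF = EXW price + pre-shipment costs + freight + insurance
CIF = 78037.52 + 1765.53 + 389.08 + 623.06 + 3300.34 + 114.09 = 84229.62
Import duty = 84229.62 × 20.7% = 17435.53

CIF value: CHF 84229.62; import duty: CHF 17435.53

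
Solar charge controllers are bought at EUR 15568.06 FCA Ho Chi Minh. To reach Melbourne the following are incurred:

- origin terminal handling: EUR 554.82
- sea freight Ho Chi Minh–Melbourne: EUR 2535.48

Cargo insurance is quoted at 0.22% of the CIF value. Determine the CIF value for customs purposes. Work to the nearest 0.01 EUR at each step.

CIF value: EUR 18699.50

Let C be the CIF value. C = FCA price + pre-shipment costs + freight + 0.22% × C
C − 0.22% × C = 15568.06 + 554.82 + 2535.48
0.9978 × C = 18658.36
C = 18658.36 / 0.9978 = 18699.50
Insurance premium = 0.22% × 18699.50 = 41.14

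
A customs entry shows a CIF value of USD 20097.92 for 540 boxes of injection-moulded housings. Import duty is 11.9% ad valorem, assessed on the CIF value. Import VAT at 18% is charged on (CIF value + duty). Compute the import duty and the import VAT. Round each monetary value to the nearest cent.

Import duty: USD 2391.65; import VAT: USD 4048.12

Import duty = 20097.92 × 11.9% = 2391.65
VAT base = CIF + duty = 20097.92 + 2391.65 = 22489.57
Import VAT = 22489.57 × 18% = 4048.12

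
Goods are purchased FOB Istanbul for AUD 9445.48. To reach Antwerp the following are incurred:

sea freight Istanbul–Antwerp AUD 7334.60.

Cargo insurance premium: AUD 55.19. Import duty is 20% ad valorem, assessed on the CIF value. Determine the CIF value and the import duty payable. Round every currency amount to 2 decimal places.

CIF value: AUD 16835.27; import duty: AUD 3367.05

CIF = FOB price + freight + insurance
CIF = 9445.48 + 7334.60 + 55.19 = 16835.27
Import duty = 16835.27 × 20% = 3367.05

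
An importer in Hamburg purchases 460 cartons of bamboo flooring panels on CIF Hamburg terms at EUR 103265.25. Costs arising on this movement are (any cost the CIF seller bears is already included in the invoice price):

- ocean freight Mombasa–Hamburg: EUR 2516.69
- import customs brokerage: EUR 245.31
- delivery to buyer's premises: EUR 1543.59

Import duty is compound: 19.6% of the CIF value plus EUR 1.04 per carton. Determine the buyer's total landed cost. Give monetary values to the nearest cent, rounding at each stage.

CIF: the seller pays costs through ocean freight and marine insurance to the destination port.
Already in the invoice (seller's account under CIF): freight — exclude.
The CIF price already equals the CIF value: 103265.25
Ad valorem component: 103265.25 × 19.6% = 20239.99
Specific component: 460 × 1.04 = 478.40
Import duty = 20239.99 + 478.40 = 20718.39
Buyer bears: brokerage 245.31 + delivery 1543.59 + duty 20718.39 = 22507.29
Landed cost = invoice 103265.25 + 22507.29 = 125772.54

Total landed cost: EUR 125772.54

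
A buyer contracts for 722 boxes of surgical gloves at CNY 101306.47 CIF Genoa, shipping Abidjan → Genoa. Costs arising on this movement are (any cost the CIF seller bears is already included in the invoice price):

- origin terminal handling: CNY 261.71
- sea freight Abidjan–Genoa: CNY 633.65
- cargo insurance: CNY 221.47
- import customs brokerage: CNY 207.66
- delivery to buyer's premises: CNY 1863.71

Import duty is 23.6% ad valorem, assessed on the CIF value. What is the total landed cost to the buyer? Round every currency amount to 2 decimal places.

Total landed cost: CNY 127286.17

CIF: the seller pays costs through ocean freight and marine insurance to the destination port.
Already in the invoice (seller's account under CIF): origin terminal, freight, insurance — exclude.
The CIF price already equals the CIF value: 101306.47
Import duty = 101306.47 × 23.6% = 23908.33
Buyer bears: brokerage 207.66 + delivery 1863.71 + duty 23908.33 = 25979.70
Landed cost = invoice 101306.47 + 25979.70 = 127286.17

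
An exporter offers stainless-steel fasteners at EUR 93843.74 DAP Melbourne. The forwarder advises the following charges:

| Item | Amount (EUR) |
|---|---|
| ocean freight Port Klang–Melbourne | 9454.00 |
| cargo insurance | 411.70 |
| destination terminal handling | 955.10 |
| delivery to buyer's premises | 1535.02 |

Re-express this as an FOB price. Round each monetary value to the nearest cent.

FOB price: EUR 81487.92

From DAP to FOB, the seller no longer bears: freight, insurance, destination terminal, delivery.
FOB price = 93843.74 − 9454.00 − 411.70 − 955.10 − 1535.02 = 81487.92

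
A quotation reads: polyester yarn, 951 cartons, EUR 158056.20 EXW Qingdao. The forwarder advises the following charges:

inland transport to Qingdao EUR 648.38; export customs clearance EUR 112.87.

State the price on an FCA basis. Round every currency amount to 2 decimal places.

FCA price: EUR 158817.45

From EXW to FCA, the seller additionally bears: inland to port, export clearance.
FCA price = 158056.20 + 648.38 + 112.87 = 158817.45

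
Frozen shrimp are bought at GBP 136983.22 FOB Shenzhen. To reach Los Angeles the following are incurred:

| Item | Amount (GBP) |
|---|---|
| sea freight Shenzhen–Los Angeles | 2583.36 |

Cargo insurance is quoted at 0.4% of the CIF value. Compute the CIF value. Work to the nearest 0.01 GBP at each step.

CIF value: GBP 140127.09

Let C be the CIF value. C = FOB price + freight + 0.4% × C
C − 0.4% × C = 136983.22 + 2583.36
0.996 × C = 139566.58
C = 139566.58 / 0.996 = 140127.09
Insurance premium = 0.4% × 140127.09 = 560.51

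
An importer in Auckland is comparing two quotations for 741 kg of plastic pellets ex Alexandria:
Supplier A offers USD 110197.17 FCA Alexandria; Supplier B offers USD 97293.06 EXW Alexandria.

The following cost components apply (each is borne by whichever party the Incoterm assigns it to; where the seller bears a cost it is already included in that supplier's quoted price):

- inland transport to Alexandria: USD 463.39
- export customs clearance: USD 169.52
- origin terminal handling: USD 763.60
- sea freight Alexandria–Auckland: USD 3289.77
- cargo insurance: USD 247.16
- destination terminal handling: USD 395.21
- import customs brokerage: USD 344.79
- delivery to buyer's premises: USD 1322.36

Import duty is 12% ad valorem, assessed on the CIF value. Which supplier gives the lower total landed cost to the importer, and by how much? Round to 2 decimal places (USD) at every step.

Supplier B is cheaper by USD 13743.74

Supplier A (FCA):
CIF value = FCA price + origin terminal + freight + insurance = 110197.17 + 763.60 + 3289.77 + 247.16 = 114497.70
Import duty = 114497.70 × 12% = 13739.72
Buyer bears (A): 763.60 + 3289.77 + 247.16 + 395.21 + 344.79 + 1322.36 = 6362.89
Landed cost (A) = invoice 110197.17 + 6362.89 + duty 13739.72 = 130299.78
Supplier B (EXW):
CIF value = EXW price + inland to port + export clearance + origin terminal + freight + insurance = 97293.06 + 463.39 + 169.52 + 763.60 + 3289.77 + 247.16 = 102226.50
Import duty = 102226.50 × 12% = 12267.18
Buyer bears (B): 463.39 + 169.52 + 763.60 + 3289.77 + 247.16 + 395.21 + 344.79 + 1322.36 = 6995.80
Landed cost (B) = invoice 97293.06 + 6995.80 + duty 12267.18 = 116556.04
Difference = |130299.78 − 116556.04| = 13743.74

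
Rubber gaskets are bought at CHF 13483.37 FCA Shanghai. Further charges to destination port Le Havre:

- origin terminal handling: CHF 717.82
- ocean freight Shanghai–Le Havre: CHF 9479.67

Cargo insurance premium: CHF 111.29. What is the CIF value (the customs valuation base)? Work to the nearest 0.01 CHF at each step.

CIF value: CHF 23792.15

CIF = FCA price + pre-shipment costs + freight + insurance
CIF = 13483.37 + 717.82 + 9479.67 + 111.29 = 23792.15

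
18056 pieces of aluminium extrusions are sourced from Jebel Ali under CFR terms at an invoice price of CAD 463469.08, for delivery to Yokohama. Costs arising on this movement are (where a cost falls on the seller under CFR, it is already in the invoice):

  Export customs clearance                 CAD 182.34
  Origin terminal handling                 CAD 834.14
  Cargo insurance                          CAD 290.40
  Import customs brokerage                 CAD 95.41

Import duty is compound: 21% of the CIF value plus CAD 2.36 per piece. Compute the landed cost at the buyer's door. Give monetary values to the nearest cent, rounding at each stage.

CFR: the seller pays costs through ocean freight to the destination port, but not insurance.
Already in the invoice (seller's account under CFR): export clearance, origin terminal — exclude.
CIF value = CFR price + insurance = 463469.08 + 290.40 = 463759.48
Ad valorem component: 463759.48 × 21% = 97389.49
Specific component: 18056 × 2.36 = 42612.16
Import duty = 97389.49 + 42612.16 = 140001.65
Buyer bears: insurance 290.40 + brokerage 95.41 + duty 140001.65 = 140387.46
Landed cost = invoice 463469.08 + 140387.46 = 603856.54

Total landed cost: CAD 603856.54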